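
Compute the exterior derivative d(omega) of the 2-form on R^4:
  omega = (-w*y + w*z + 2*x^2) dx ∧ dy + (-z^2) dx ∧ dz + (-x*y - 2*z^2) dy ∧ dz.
d(omega) = (w - y) dx ∧ dy ∧ dz + (-y + z) dx ∧ dy ∧ dw

For a 2-form omega = sum_{i<j} g_{ij} dx_i ∧ dx_j, the exterior derivative is
  d(omega) = sum_{i<j} d(g_{ij}) ∧ dx_i ∧ dx_j = sum_{i<j, k} (∂g_{ij}/∂x_k) dx_k ∧ dx_i ∧ dx_j.
Expand each term, using dx_k ∧ dx_i ∧ dx_j = sgn(permutation) dx_{(a)} ∧ dx_{(b)} ∧ dx_{(c)} with (a < b < c) sorted:
  d(-w*y + w*z + 2*x^2) includes (∂/∂z)(-w*y + w*z + 2*x^2) dz = (w) dz, which multiplied by dx ∧ dy gives (w) dx ∧ dy ∧ dz
  d(-w*y + w*z + 2*x^2) includes (∂/∂w)(-w*y + w*z + 2*x^2) dw = (-y + z) dw, which multiplied by dx ∧ dy gives (-y + z) dx ∧ dy ∧ dw
  d(-x*y - 2*z^2) includes (∂/∂x)(-x*y - 2*z^2) dx = (-y) dx, which multiplied by dy ∧ dz gives (-y) dx ∧ dy ∧ dz
Collecting like 3-forms: d(omega) = (w - y) dx ∧ dy ∧ dz + (-y + z) dx ∧ dy ∧ dw.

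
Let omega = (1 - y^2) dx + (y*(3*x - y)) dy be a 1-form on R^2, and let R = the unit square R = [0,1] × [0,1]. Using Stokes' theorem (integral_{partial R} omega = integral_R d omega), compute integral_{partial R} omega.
integral_(partial R) omega = 5/2

Stokes: integral_partial_R omega = integral_R d omega with d omega = (∂Q/∂x - ∂P/∂y) dx ∧ dy.
  ∂Q/∂x = 3*y
  ∂P/∂y = -2*y
  integrand = ∂Q/∂x - ∂P/∂y = 5*y.
Integrating over R: integral_0^1 integral_0^1 (5*y) dx dy = 5/2.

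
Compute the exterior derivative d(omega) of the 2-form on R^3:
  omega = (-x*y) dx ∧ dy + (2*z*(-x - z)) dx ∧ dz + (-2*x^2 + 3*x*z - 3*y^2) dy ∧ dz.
d(omega) = (-4*x + 3*z) dx ∧ dy ∧ dz

For a 2-form omega = sum_{i<j} g_{ij} dx_i ∧ dx_j, the exterior derivative is
  d(omega) = sum_{i<j} d(g_{ij}) ∧ dx_i ∧ dx_j = sum_{i<j, k} (∂g_{ij}/∂x_k) dx_k ∧ dx_i ∧ dx_j.
Expand each term, using dx_k ∧ dx_i ∧ dx_j = sgn(permutation) dx_{(a)} ∧ dx_{(b)} ∧ dx_{(c)} with (a < b < c) sorted:
  d(-2*x^2 + 3*x*z - 3*y^2) includes (∂/∂x)(-2*x^2 + 3*x*z - 3*y^2) dx = (-4*x + 3*z) dx, which multiplied by dy ∧ dz gives (-4*x + 3*z) dx ∧ dy ∧ dz
Collecting like 3-forms: d(omega) = (-4*x + 3*z) dx ∧ dy ∧ dz.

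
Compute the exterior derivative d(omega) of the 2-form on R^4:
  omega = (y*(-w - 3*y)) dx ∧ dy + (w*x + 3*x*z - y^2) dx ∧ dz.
d(omega) = (-y) dx ∧ dy ∧ dw + (2*y) dx ∧ dy ∧ dz + (x) dx ∧ dz ∧ dw

For a 2-form omega = sum_{i<j} g_{ij} dx_i ∧ dx_j, the exterior derivative is
  d(omega) = sum_{i<j} d(g_{ij}) ∧ dx_i ∧ dx_j = sum_{i<j, k} (∂g_{ij}/∂x_k) dx_k ∧ dx_i ∧ dx_j.
Expand each term, using dx_k ∧ dx_i ∧ dx_j = sgn(permutation) dx_{(a)} ∧ dx_{(b)} ∧ dx_{(c)} with (a < b < c) sorted:
  d(y*(-w - 3*y)) includes (∂/∂w)(y*(-w - 3*y)) dw = (-y) dw, which multiplied by dx ∧ dy gives (-y) dx ∧ dy ∧ dw
  d(w*x + 3*x*z - y^2) includes (∂/∂y)(w*x + 3*x*z - y^2) dy = (-2*y) dy, which multiplied by dx ∧ dz gives (2*y) dx ∧ dy ∧ dz
  d(w*x + 3*x*z - y^2) includes (∂/∂w)(w*x + 3*x*z - y^2) dw = (x) dw, which multiplied by dx ∧ dz gives (x) dx ∧ dz ∧ dw
Collecting like 3-forms: d(omega) = (-y) dx ∧ dy ∧ dw + (2*y) dx ∧ dy ∧ dz + (x) dx ∧ dz ∧ dw.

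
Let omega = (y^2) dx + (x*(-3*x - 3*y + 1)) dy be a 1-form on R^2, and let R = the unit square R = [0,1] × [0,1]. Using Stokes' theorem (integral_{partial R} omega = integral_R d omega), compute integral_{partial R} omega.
integral_(partial R) omega = -9/2

Stokes: integral_partial_R omega = integral_R d omega with d omega = (∂Q/∂x - ∂P/∂y) dx ∧ dy.
  ∂Q/∂x = -6*x - 3*y + 1
  ∂P/∂y = 2*y
  integrand = ∂Q/∂x - ∂P/∂y = -6*x - 5*y + 1.
Integrating over R: integral_0^1 integral_0^1 (-6*x - 5*y + 1) dx dy = -9/2.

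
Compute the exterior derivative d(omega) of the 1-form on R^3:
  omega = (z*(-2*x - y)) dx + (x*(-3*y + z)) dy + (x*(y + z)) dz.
d(omega) = (-3*y + 2*z) dx ∧ dy + (2*x + 2*y + z) dx ∧ dz

For a 1-form omega = sum_i f_i dx_i, the exterior derivative is
  d(omega) = sum_{i < j} (∂f_j/∂x_i - ∂f_i/∂x_j) dx_i ∧ dx_j.
  coefficient of dx ∧ dy: ∂f_2/∂x - ∂f_1/∂y = ∂(x*(-3*y + z))/∂x - ∂(z*(-2*x - y))/∂y = -3*y + 2*z
  coefficient of dx ∧ dz: ∂f_3/∂x - ∂f_1/∂z = ∂(x*(y + z))/∂x - ∂(z*(-2*x - y))/∂z = 2*x + 2*y + z
Assembling: d(omega) = (-3*y + 2*z) dx ∧ dy + (2*x + 2*y + z) dx ∧ dz.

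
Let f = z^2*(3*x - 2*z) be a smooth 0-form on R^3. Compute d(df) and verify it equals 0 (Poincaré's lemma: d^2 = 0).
d(df) = 0

Step 1: df = sum_i (∂f/∂x_i) dx_i = (3*z^2) dx + (0) dy + (6*z*(x - z)) dz.
Step 2: Apply d again. Using the 1-form formula, the coefficient of dx ∧ dy in d(df) is ∂^2 f/∂x ∂y - ∂^2 f/∂y ∂x = (0) - (0) = 0 (equality of mixed partials for smooth f).
Similarly for dx ∧ dz and dy ∧ dz — all coefficients vanish. So d(df) = 0.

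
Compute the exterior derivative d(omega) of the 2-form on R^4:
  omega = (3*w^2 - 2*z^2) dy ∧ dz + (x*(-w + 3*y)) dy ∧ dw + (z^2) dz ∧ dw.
d(omega) = (6*w) dy ∧ dz ∧ dw + (-w + 3*y) dx ∧ dy ∧ dw

For a 2-form omega = sum_{i<j} g_{ij} dx_i ∧ dx_j, the exterior derivative is
  d(omega) = sum_{i<j} d(g_{ij}) ∧ dx_i ∧ dx_j = sum_{i<j, k} (∂g_{ij}/∂x_k) dx_k ∧ dx_i ∧ dx_j.
Expand each term, using dx_k ∧ dx_i ∧ dx_j = sgn(permutation) dx_{(a)} ∧ dx_{(b)} ∧ dx_{(c)} with (a < b < c) sorted:
  d(3*w^2 - 2*z^2) includes (∂/∂w)(3*w^2 - 2*z^2) dw = (6*w) dw, which multiplied by dy ∧ dz gives (6*w) dy ∧ dz ∧ dw
  d(x*(-w + 3*y)) includes (∂/∂x)(x*(-w + 3*y)) dx = (-w + 3*y) dx, which multiplied by dy ∧ dw gives (-w + 3*y) dx ∧ dy ∧ dw
Collecting like 3-forms: d(omega) = (6*w) dy ∧ dz ∧ dw + (-w + 3*y) dx ∧ dy ∧ dw.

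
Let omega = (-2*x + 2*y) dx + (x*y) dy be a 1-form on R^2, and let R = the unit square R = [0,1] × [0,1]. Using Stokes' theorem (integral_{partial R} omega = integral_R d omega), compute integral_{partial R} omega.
integral_(partial R) omega = -3/2

Stokes: integral_partial_R omega = integral_R d omega with d omega = (∂Q/∂x - ∂P/∂y) dx ∧ dy.
  ∂Q/∂x = y
  ∂P/∂y = 2
  integrand = ∂Q/∂x - ∂P/∂y = y - 2.
Integrating over R: integral_0^1 integral_0^1 (y - 2) dx dy = -3/2.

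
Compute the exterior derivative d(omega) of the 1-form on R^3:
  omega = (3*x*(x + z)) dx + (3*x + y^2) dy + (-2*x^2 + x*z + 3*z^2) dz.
d(omega) = (3) dx ∧ dy + (-7*x + z) dx ∧ dz

For a 1-form omega = sum_i f_i dx_i, the exterior derivative is
  d(omega) = sum_{i < j} (∂f_j/∂x_i - ∂f_i/∂x_j) dx_i ∧ dx_j.
  coefficient of dx ∧ dy: ∂f_2/∂x - ∂f_1/∂y = ∂(3*x + y^2)/∂x - ∂(3*x*(x + z))/∂y = 3
  coefficient of dx ∧ dz: ∂f_3/∂x - ∂f_1/∂z = ∂(-2*x^2 + x*z + 3*z^2)/∂x - ∂(3*x*(x + z))/∂z = -7*x + z
Assembling: d(omega) = (3) dx ∧ dy + (-7*x + z) dx ∧ dz.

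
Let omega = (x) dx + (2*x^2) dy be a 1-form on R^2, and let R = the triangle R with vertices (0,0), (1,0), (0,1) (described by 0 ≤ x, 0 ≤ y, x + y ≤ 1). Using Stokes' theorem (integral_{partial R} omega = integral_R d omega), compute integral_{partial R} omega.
integral_(partial R) omega = 2/3

Stokes: integral_partial_R omega = integral_R d omega with d omega = (∂Q/∂x - ∂P/∂y) dx ∧ dy.
  ∂Q/∂x = 4*x
  ∂P/∂y = 0
  integrand = ∂Q/∂x - ∂P/∂y = 4*x.
Integrating over R: integral_0^1 integral_0^{1-x} (4*x) dy dx = 2/3.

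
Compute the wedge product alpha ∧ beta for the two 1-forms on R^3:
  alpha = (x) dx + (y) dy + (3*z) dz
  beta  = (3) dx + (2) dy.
alpha ∧ beta = (2*x - 3*y) dx ∧ dy + (-9*z) dx ∧ dz + (-6*z) dy ∧ dz

Distribute the wedge, using dx_i ∧ dx_j = -dx_j ∧ dx_i and dx_i ∧ dx_i = 0. For each pair (i, j) with i < j, the coefficient of dx_i ∧ dx_j in alpha ∧ beta is (alpha_i * beta_j - alpha_j * beta_i). Collecting: alpha ∧ beta = (2*x - 3*y) dx ∧ dy + (-9*z) dx ∧ dz + (-6*z) dy ∧ dz.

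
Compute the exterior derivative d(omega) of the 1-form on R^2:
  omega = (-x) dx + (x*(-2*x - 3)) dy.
d(omega) = (-4*x - 3) dx ∧ dy

For a 1-form omega = sum_i f_i dx_i, the exterior derivative is
  d(omega) = sum_{i < j} (∂f_j/∂x_i - ∂f_i/∂x_j) dx_i ∧ dx_j.
  coefficient of dx ∧ dy: ∂f_2/∂x - ∂f_1/∂y = ∂(x*(-2*x - 3))/∂x - ∂(-x)/∂y = -4*x - 3
Assembling: d(omega) = (-4*x - 3) dx ∧ dy.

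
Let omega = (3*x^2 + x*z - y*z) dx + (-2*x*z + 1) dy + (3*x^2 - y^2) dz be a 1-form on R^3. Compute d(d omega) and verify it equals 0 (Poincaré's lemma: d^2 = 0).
d(d omega) = 0

Step 1: d omega = sum_{i<j} (∂f_j/∂x_i - ∂f_i/∂x_j) dx_i ∧ dx_j:
  coeff of dx ∧ dy: -z
  coeff of dx ∧ dz: 5*x + y
  coeff of dy ∧ dz: 2*x - 2*y
Step 2: Apply d again to each 2-form coefficient. The only possible 3-form in R^3 is dx ∧ dy ∧ dz, with coefficient
  ∂(coeff of dy∧dz)/∂x - ∂(coeff of dx∧dz)/∂y + ∂(coeff of dx∧dy)/∂z
  = ∂/∂x (2*x - 2*y) - ∂/∂y (5*x + y) + ∂/∂z (-z).
Each of these terms simplifies to sums of mixed partials that cancel in pairs. The result is 0 (by equality of mixed partials for smooth functions — Schwarz / Clairaut).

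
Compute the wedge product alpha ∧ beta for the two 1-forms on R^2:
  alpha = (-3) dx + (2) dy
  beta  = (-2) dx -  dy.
alpha ∧ beta = (7) dx ∧ dy

Distribute the wedge, using dx_i ∧ dx_j = -dx_j ∧ dx_i and dx_i ∧ dx_i = 0. For each pair (i, j) with i < j, the coefficient of dx_i ∧ dx_j in alpha ∧ beta is (alpha_i * beta_j - alpha_j * beta_i). Collecting: alpha ∧ beta = (7) dx ∧ dy.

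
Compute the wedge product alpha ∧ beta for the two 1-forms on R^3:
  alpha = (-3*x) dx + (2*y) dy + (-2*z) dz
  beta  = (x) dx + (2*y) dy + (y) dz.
alpha ∧ beta = (-8*x*y) dx ∧ dy + (x*(-3*y + 2*z)) dx ∧ dz + (2*y*(y + 2*z)) dy ∧ dz

Distribute the wedge, using dx_i ∧ dx_j = -dx_j ∧ dx_i and dx_i ∧ dx_i = 0. For each pair (i, j) with i < j, the coefficient of dx_i ∧ dx_j in alpha ∧ beta is (alpha_i * beta_j - alpha_j * beta_i). Collecting: alpha ∧ beta = (-8*x*y) dx ∧ dy + (x*(-3*y + 2*z)) dx ∧ dz + (2*y*(y + 2*z)) dy ∧ dz.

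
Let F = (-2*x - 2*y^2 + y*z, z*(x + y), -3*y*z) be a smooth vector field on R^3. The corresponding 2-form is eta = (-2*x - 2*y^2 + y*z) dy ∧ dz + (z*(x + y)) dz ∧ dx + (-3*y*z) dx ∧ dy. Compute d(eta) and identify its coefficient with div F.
d(eta) = (-3*y + z - 2) dx ∧ dy ∧ dz; div F = -3*y + z - 2

For a 2-form in R^3 of the form above, applying d gives a 3-form with coefficient ∂P/∂x + ∂Q/∂y + ∂R/∂z:
  ∂P/∂x = -2
  ∂Q/∂y = z
  ∂R/∂z = -3*y
Sum = -3*y + z - 2, which is exactly div F.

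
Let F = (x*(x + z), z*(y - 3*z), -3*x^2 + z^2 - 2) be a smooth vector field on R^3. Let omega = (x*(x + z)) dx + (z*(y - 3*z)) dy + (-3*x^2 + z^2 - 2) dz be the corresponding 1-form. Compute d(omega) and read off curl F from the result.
d(omega) = (-y + 6*z) dy ∧ dz + (7*x) dz ∧ dx + (0) dx ∧ dy; curl F = (-y + 6*z, 7*x, 0)

d omega = sum_{i<j} (∂f_j/∂x_i - ∂f_i/∂x_j) dx_i ∧ dx_j. Under the identification (dy ∧ dz, dz ∧ dx, dx ∧ dy) ↔ (e_x, e_y, e_z), the coefficients are exactly the components of curl F. Compute:
  ∂R/∂y - ∂Q/∂z = (0) - (y - 6*z) = -y + 6*z
  ∂P/∂z - ∂R/∂x = (x) - (-6*x) = 7*x
  ∂Q/∂x - ∂P/∂y = (0) - (0) = 0.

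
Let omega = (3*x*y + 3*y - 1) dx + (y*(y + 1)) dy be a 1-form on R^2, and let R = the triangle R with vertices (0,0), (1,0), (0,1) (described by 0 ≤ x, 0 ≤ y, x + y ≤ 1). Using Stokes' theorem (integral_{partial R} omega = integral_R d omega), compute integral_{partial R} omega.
integral_(partial R) omega = -2

Stokes: integral_partial_R omega = integral_R d omega with d omega = (∂Q/∂x - ∂P/∂y) dx ∧ dy.
  ∂Q/∂x = 0
  ∂P/∂y = 3*x + 3
  integrand = ∂Q/∂x - ∂P/∂y = -3*x - 3.
Integrating over R: integral_0^1 integral_0^{1-x} (-3*x - 3) dy dx = -2.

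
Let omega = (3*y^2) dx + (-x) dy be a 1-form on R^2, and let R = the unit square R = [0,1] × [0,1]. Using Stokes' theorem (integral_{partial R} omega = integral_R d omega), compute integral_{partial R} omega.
integral_(partial R) omega = -4

Stokes: integral_partial_R omega = integral_R d omega with d omega = (∂Q/∂x - ∂P/∂y) dx ∧ dy.
  ∂Q/∂x = -1
  ∂P/∂y = 6*y
  integrand = ∂Q/∂x - ∂P/∂y = -6*y - 1.
Integrating over R: integral_0^1 integral_0^1 (-6*y - 1) dx dy = -4.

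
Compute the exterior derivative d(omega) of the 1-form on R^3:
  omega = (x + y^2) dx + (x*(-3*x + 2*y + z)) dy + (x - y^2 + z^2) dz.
d(omega) = (-6*x + z) dx ∧ dy + (1) dx ∧ dz + (-x - 2*y) dy ∧ dz

For a 1-form omega = sum_i f_i dx_i, the exterior derivative is
  d(omega) = sum_{i < j} (∂f_j/∂x_i - ∂f_i/∂x_j) dx_i ∧ dx_j.
  coefficient of dx ∧ dy: ∂f_2/∂x - ∂f_1/∂y = ∂(x*(-3*x + 2*y + z))/∂x - ∂(x + y^2)/∂y = -6*x + z
  coefficient of dx ∧ dz: ∂f_3/∂x - ∂f_1/∂z = ∂(x - y^2 + z^2)/∂x - ∂(x + y^2)/∂z = 1
  coefficient of dy ∧ dz: ∂f_3/∂y - ∂f_2/∂z = ∂(x - y^2 + z^2)/∂y - ∂(x*(-3*x + 2*y + z))/∂z = -x - 2*y
Assembling: d(omega) = (-6*x + z) dx ∧ dy + (1) dx ∧ dz + (-x - 2*y) dy ∧ dz.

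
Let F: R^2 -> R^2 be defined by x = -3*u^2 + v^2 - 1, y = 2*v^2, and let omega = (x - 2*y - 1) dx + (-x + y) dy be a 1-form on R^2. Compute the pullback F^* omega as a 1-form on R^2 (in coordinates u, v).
F^* omega = (6*u*(3*u^2 + 3*v^2 + 2)) du + (2*v*(3*u^2 - v^2)) dv

Using F^*(f dg) = (f ∘ F) d(g ∘ F), substitute each coordinate x_i by F_i(u, v) in f_i, and replace dx_i by d F_i = (∂F_i/∂u) du + (∂F_i/∂v) dv.
  For the x component: f_1(F) = -3*u^2 - 3*v^2 - 2; d F_1 = (-6*u) du + (2*v) dv
  For the y component: f_2(F) = 3*u^2 + v^2 + 1; d F_2 = (0) du + (4*v) dv
Combining and collecting du, dv coefficients:
  coeff of du: 6*u*(3*u^2 + 3*v^2 + 2)
  coeff of dv: 2*v*(3*u^2 - v^2)
F^* omega = (6*u*(3*u^2 + 3*v^2 + 2)) du + (2*v*(3*u^2 - v^2)) dv.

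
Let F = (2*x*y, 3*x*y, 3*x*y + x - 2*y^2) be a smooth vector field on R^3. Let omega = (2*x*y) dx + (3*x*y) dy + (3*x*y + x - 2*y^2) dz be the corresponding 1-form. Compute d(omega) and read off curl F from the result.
d(omega) = (3*x - 4*y) dy ∧ dz + (-3*y - 1) dz ∧ dx + (-2*x + 3*y) dx ∧ dy; curl F = (3*x - 4*y, -3*y - 1, -2*x + 3*y)

d omega = sum_{i<j} (∂f_j/∂x_i - ∂f_i/∂x_j) dx_i ∧ dx_j. Under the identification (dy ∧ dz, dz ∧ dx, dx ∧ dy) ↔ (e_x, e_y, e_z), the coefficients are exactly the components of curl F. Compute:
  ∂R/∂y - ∂Q/∂z = (3*x - 4*y) - (0) = 3*x - 4*y
  ∂P/∂z - ∂R/∂x = (0) - (3*y + 1) = -3*y - 1
  ∂Q/∂x - ∂P/∂y = (3*y) - (2*x) = -2*x + 3*y.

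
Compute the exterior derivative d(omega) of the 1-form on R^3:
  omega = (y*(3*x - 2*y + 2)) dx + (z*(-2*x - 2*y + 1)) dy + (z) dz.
d(omega) = (-3*x + 4*y - 2*z - 2) dx ∧ dy + (2*x + 2*y - 1) dy ∧ dz

For a 1-form omega = sum_i f_i dx_i, the exterior derivative is
  d(omega) = sum_{i < j} (∂f_j/∂x_i - ∂f_i/∂x_j) dx_i ∧ dx_j.
  coefficient of dx ∧ dy: ∂f_2/∂x - ∂f_1/∂y = ∂(z*(-2*x - 2*y + 1))/∂x - ∂(y*(3*x - 2*y + 2))/∂y = -3*x + 4*y - 2*z - 2
  coefficient of dy ∧ dz: ∂f_3/∂y - ∂f_2/∂z = ∂(z)/∂y - ∂(z*(-2*x - 2*y + 1))/∂z = 2*x + 2*y - 1
Assembling: d(omega) = (-3*x + 4*y - 2*z - 2) dx ∧ dy + (2*x + 2*y - 1) dy ∧ dz.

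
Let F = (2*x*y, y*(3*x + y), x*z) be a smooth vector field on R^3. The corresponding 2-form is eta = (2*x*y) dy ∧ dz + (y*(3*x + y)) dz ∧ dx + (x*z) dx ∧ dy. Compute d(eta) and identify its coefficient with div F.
d(eta) = (4*x + 4*y) dx ∧ dy ∧ dz; div F = 4*x + 4*y

For a 2-form in R^3 of the form above, applying d gives a 3-form with coefficient ∂P/∂x + ∂Q/∂y + ∂R/∂z:
  ∂P/∂x = 2*y
  ∂Q/∂y = 3*x + 2*y
  ∂R/∂z = x
Sum = 4*x + 4*y, which is exactly div F.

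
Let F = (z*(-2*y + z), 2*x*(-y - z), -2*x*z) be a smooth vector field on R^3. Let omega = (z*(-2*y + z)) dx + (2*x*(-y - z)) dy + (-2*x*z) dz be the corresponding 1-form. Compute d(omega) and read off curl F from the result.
d(omega) = (2*x) dy ∧ dz + (-2*y + 4*z) dz ∧ dx + (-2*y) dx ∧ dy; curl F = (2*x, -2*y + 4*z, -2*y)

d omega = sum_{i<j} (∂f_j/∂x_i - ∂f_i/∂x_j) dx_i ∧ dx_j. Under the identification (dy ∧ dz, dz ∧ dx, dx ∧ dy) ↔ (e_x, e_y, e_z), the coefficients are exactly the components of curl F. Compute:
  ∂R/∂y - ∂Q/∂z = (0) - (-2*x) = 2*x
  ∂P/∂z - ∂R/∂x = (-2*y + 2*z) - (-2*z) = -2*y + 4*z
  ∂Q/∂x - ∂P/∂y = (-2*y - 2*z) - (-2*z) = -2*y.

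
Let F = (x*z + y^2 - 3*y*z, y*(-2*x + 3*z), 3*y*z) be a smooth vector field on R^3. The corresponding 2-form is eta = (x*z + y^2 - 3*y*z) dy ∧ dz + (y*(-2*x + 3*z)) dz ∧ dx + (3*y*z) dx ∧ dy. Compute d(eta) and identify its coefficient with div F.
d(eta) = (-2*x + 3*y + 4*z) dx ∧ dy ∧ dz; div F = -2*x + 3*y + 4*z

For a 2-form in R^3 of the form above, applying d gives a 3-form with coefficient ∂P/∂x + ∂Q/∂y + ∂R/∂z:
  ∂P/∂x = z
  ∂Q/∂y = -2*x + 3*z
  ∂R/∂z = 3*y
Sum = -2*x + 3*y + 4*z, which is exactly div F.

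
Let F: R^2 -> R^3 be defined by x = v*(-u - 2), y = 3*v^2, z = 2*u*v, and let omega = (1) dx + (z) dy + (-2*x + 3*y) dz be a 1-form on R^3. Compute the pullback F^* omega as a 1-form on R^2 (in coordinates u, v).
F^* omega = (v*(4*u*v + 18*v^2 + 8*v - 1)) du + (4*u^2*v + 30*u*v^2 + 8*u*v - u - 2) dv

Using F^*(f dg) = (f ∘ F) d(g ∘ F), substitute each coordinate x_i by F_i(u, v) in f_i, and replace dx_i by d F_i = (∂F_i/∂u) du + (∂F_i/∂v) dv.
  For the x component: f_1(F) = 1; d F_1 = (-v) du + (-u - 2) dv
  For the y component: f_2(F) = 2*u*v; d F_2 = (0) du + (6*v) dv
  For the z component: f_3(F) = v*(2*u + 9*v + 4); d F_3 = (2*v) du + (2*u) dv
Combining and collecting du, dv coefficients:
  coeff of du: v*(4*u*v + 18*v^2 + 8*v - 1)
  coeff of dv: 4*u^2*v + 30*u*v^2 + 8*u*v - u - 2
F^* omega = (v*(4*u*v + 18*v^2 + 8*v - 1)) du + (4*u^2*v + 30*u*v^2 + 8*u*v - u - 2) dv.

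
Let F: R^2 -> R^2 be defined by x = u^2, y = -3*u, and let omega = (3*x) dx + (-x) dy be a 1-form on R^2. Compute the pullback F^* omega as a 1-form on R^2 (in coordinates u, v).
F^* omega = (u^2*(6*u + 3)) du

Using F^*(f dg) = (f ∘ F) d(g ∘ F), substitute each coordinate x_i by F_i(u, v) in f_i, and replace dx_i by d F_i = (∂F_i/∂u) du + (∂F_i/∂v) dv.
  For the x component: f_1(F) = 3*u^2; d F_1 = (2*u) du + (0) dv
  For the y component: f_2(F) = -u^2; d F_2 = (-3) du + (0) dv
Combining and collecting du, dv coefficients:
  coeff of du: u^2*(6*u + 3)
  coeff of dv: 0
F^* omega = (u^2*(6*u + 3)) du.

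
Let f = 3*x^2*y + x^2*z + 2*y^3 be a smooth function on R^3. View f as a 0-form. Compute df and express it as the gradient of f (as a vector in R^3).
df = (2*x*(3*y + z)) dx + (3*x^2 + 6*y^2) dy + (x^2) dz; grad f = (2*x*(3*y + z), 3*x^2 + 6*y^2, x^2)

For a 0-form f, d f = (∂f/∂x) dx + (∂f/∂y) dy + (∂f/∂z) dz. The components of the vector representation are exactly the entries of grad f in Cartesian coordinates:
  ∂f/∂x = 2*x*(3*y + z)
  ∂f/∂y = 3*x^2 + 6*y^2
  ∂f/∂z = x^2.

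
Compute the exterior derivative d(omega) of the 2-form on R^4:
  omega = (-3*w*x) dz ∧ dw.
d(omega) = (-3*w) dx ∧ dz ∧ dw

For a 2-form omega = sum_{i<j} g_{ij} dx_i ∧ dx_j, the exterior derivative is
  d(omega) = sum_{i<j} d(g_{ij}) ∧ dx_i ∧ dx_j = sum_{i<j, k} (∂g_{ij}/∂x_k) dx_k ∧ dx_i ∧ dx_j.
Expand each term, using dx_k ∧ dx_i ∧ dx_j = sgn(permutation) dx_{(a)} ∧ dx_{(b)} ∧ dx_{(c)} with (a < b < c) sorted:
  d(-3*w*x) includes (∂/∂x)(-3*w*x) dx = (-3*w) dx, which multiplied by dz ∧ dw gives (-3*w) dx ∧ dz ∧ dw
Collecting like 3-forms: d(omega) = (-3*w) dx ∧ dz ∧ dw.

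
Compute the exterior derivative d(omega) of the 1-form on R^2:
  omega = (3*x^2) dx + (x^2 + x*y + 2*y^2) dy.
d(omega) = (2*x + y) dx ∧ dy

For a 1-form omega = sum_i f_i dx_i, the exterior derivative is
  d(omega) = sum_{i < j} (∂f_j/∂x_i - ∂f_i/∂x_j) dx_i ∧ dx_j.
  coefficient of dx ∧ dy: ∂f_2/∂x - ∂f_1/∂y = ∂(x^2 + x*y + 2*y^2)/∂x - ∂(3*x^2)/∂y = 2*x + y
Assembling: d(omega) = (2*x + y) dx ∧ dy.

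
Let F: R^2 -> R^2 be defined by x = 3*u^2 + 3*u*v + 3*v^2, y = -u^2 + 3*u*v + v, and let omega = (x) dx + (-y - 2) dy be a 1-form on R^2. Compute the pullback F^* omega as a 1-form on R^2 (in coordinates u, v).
F^* omega = (16*u^3 + 36*u^2*v + 18*u*v^2 + 2*u*v + 4*u + 9*v^3 - 3*v^2 - 6*v) du + (12*u^3 + 18*u^2*v + u^2 + 27*u*v^2 - 6*u*v - 6*u + 18*v^3 - v - 2) dv

Using F^*(f dg) = (f ∘ F) d(g ∘ F), substitute each coordinate x_i by F_i(u, v) in f_i, and replace dx_i by d F_i = (∂F_i/∂u) du + (∂F_i/∂v) dv.
  For the x component: f_1(F) = 3*u^2 + 3*u*v + 3*v^2; d F_1 = (6*u + 3*v) du + (3*u + 6*v) dv
  For the y component: f_2(F) = u^2 - 3*u*v - v - 2; d F_2 = (-2*u + 3*v) du + (3*u + 1) dv
Combining and collecting du, dv coefficients:
  coeff of du: 16*u^3 + 36*u^2*v + 18*u*v^2 + 2*u*v + 4*u + 9*v^3 - 3*v^2 - 6*v
  coeff of dv: 12*u^3 + 18*u^2*v + u^2 + 27*u*v^2 - 6*u*v - 6*u + 18*v^3 - v - 2
F^* omega = (16*u^3 + 36*u^2*v + 18*u*v^2 + 2*u*v + 4*u + 9*v^3 - 3*v^2 - 6*v) du + (12*u^3 + 18*u^2*v + u^2 + 27*u*v^2 - 6*u*v - 6*u + 18*v^3 - v - 2) dv.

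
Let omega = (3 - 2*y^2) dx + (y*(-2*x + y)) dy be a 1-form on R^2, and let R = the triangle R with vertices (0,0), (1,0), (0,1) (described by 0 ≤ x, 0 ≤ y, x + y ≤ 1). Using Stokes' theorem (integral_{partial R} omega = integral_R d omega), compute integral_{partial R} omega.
integral_(partial R) omega = 1/3

Stokes: integral_partial_R omega = integral_R d omega with d omega = (∂Q/∂x - ∂P/∂y) dx ∧ dy.
  ∂Q/∂x = -2*y
  ∂P/∂y = -4*y
  integrand = ∂Q/∂x - ∂P/∂y = 2*y.
Integrating over R: integral_0^1 integral_0^{1-x} (2*y) dy dx = 1/3.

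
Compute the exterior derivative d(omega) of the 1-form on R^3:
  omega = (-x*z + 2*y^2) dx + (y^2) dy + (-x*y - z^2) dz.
d(omega) = (-4*y) dx ∧ dy + (x - y) dx ∧ dz + (-x) dy ∧ dz

For a 1-form omega = sum_i f_i dx_i, the exterior derivative is
  d(omega) = sum_{i < j} (∂f_j/∂x_i - ∂f_i/∂x_j) dx_i ∧ dx_j.
  coefficient of dx ∧ dy: ∂f_2/∂x - ∂f_1/∂y = ∂(y^2)/∂x - ∂(-x*z + 2*y^2)/∂y = -4*y
  coefficient of dx ∧ dz: ∂f_3/∂x - ∂f_1/∂z = ∂(-x*y - z^2)/∂x - ∂(-x*z + 2*y^2)/∂z = x - y
  coefficient of dy ∧ dz: ∂f_3/∂y - ∂f_2/∂z = ∂(-x*y - z^2)/∂y - ∂(y^2)/∂z = -x
Assembling: d(omega) = (-4*y) dx ∧ dy + (x - y) dx ∧ dz + (-x) dy ∧ dz.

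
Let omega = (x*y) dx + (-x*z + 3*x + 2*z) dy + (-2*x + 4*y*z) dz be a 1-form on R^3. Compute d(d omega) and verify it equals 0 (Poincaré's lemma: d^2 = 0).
d(d omega) = 0

Step 1: d omega = sum_{i<j} (∂f_j/∂x_i - ∂f_i/∂x_j) dx_i ∧ dx_j:
  coeff of dx ∧ dy: -x - z + 3
  coeff of dx ∧ dz: -2
  coeff of dy ∧ dz: x + 4*z - 2
Step 2: Apply d again to each 2-form coefficient. The only possible 3-form in R^3 is dx ∧ dy ∧ dz, with coefficient
  ∂(coeff of dy∧dz)/∂x - ∂(coeff of dx∧dz)/∂y + ∂(coeff of dx∧dy)/∂z
  = ∂/∂x (x + 4*z - 2) - ∂/∂y (-2) + ∂/∂z (-x - z + 3).
Each of these terms simplifies to sums of mixed partials that cancel in pairs. The result is 0 (by equality of mixed partials for smooth functions — Schwarz / Clairaut).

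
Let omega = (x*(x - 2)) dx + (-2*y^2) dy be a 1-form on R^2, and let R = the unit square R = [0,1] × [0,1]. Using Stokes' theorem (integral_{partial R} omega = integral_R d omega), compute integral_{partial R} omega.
integral_(partial R) omega = 0

Stokes: integral_partial_R omega = integral_R d omega with d omega = (∂Q/∂x - ∂P/∂y) dx ∧ dy.
  ∂Q/∂x = 0
  ∂P/∂y = 0
  integrand = ∂Q/∂x - ∂P/∂y = 0.
Integrating over R: integral_0^1 integral_0^1 (0) dx dy = 0.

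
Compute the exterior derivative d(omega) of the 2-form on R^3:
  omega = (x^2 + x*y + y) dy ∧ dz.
d(omega) = (2*x + y) dx ∧ dy ∧ dz

For a 2-form omega = sum_{i<j} g_{ij} dx_i ∧ dx_j, the exterior derivative is
  d(omega) = sum_{i<j} d(g_{ij}) ∧ dx_i ∧ dx_j = sum_{i<j, k} (∂g_{ij}/∂x_k) dx_k ∧ dx_i ∧ dx_j.
Expand each term, using dx_k ∧ dx_i ∧ dx_j = sgn(permutation) dx_{(a)} ∧ dx_{(b)} ∧ dx_{(c)} with (a < b < c) sorted:
  d(x^2 + x*y + y) includes (∂/∂x)(x^2 + x*y + y) dx = (2*x + y) dx, which multiplied by dy ∧ dz gives (2*x + y) dx ∧ dy ∧ dz
Collecting like 3-forms: d(omega) = (2*x + y) dx ∧ dy ∧ dz.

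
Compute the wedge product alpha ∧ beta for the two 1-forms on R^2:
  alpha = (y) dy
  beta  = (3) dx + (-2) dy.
alpha ∧ beta = (-3*y) dx ∧ dy

Distribute the wedge, using dx_i ∧ dx_j = -dx_j ∧ dx_i and dx_i ∧ dx_i = 0. For each pair (i, j) with i < j, the coefficient of dx_i ∧ dx_j in alpha ∧ beta is (alpha_i * beta_j - alpha_j * beta_i). Collecting: alpha ∧ beta = (-3*y) dx ∧ dy.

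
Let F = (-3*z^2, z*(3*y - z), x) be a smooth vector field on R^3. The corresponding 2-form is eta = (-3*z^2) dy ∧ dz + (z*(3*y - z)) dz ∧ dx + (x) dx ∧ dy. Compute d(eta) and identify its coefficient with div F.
d(eta) = (3*z) dx ∧ dy ∧ dz; div F = 3*z

For a 2-form in R^3 of the form above, applying d gives a 3-form with coefficient ∂P/∂x + ∂Q/∂y + ∂R/∂z:
  ∂P/∂x = 0
  ∂Q/∂y = 3*z
  ∂R/∂z = 0
Sum = 3*z, which is exactly div F.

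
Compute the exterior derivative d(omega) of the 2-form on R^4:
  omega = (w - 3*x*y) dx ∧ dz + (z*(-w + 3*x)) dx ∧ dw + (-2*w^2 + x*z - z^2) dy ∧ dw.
d(omega) = (3*x) dx ∧ dy ∧ dz + (w - 3*x + 1) dx ∧ dz ∧ dw + (z) dx ∧ dy ∧ dw + (-x + 2*z) dy ∧ dz ∧ dw

For a 2-form omega = sum_{i<j} g_{ij} dx_i ∧ dx_j, the exterior derivative is
  d(omega) = sum_{i<j} d(g_{ij}) ∧ dx_i ∧ dx_j = sum_{i<j, k} (∂g_{ij}/∂x_k) dx_k ∧ dx_i ∧ dx_j.
Expand each term, using dx_k ∧ dx_i ∧ dx_j = sgn(permutation) dx_{(a)} ∧ dx_{(b)} ∧ dx_{(c)} with (a < b < c) sorted:
  d(w - 3*x*y) includes (∂/∂y)(w - 3*x*y) dy = (-3*x) dy, which multiplied by dx ∧ dz gives (3*x) dx ∧ dy ∧ dz
  d(w - 3*x*y) includes (∂/∂w)(w - 3*x*y) dw = (1) dw, which multiplied by dx ∧ dz gives (1) dx ∧ dz ∧ dw
  d(z*(-w + 3*x)) includes (∂/∂z)(z*(-w + 3*x)) dz = (-w + 3*x) dz, which multiplied by dx ∧ dw gives (w - 3*x) dx ∧ dz ∧ dw
  d(-2*w^2 + x*z - z^2) includes (∂/∂x)(-2*w^2 + x*z - z^2) dx = (z) dx, which multiplied by dy ∧ dw gives (z) dx ∧ dy ∧ dw
  d(-2*w^2 + x*z - z^2) includes (∂/∂z)(-2*w^2 + x*z - z^2) dz = (x - 2*z) dz, which multiplied by dy ∧ dw gives (-x + 2*z) dy ∧ dz ∧ dw
Collecting like 3-forms: d(omega) = (3*x) dx ∧ dy ∧ dz + (w - 3*x + 1) dx ∧ dz ∧ dw + (z) dx ∧ dy ∧ dw + (-x + 2*z) dy ∧ dz ∧ dw.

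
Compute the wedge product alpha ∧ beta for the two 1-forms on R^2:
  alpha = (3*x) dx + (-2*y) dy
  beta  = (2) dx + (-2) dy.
alpha ∧ beta = (-6*x + 4*y) dx ∧ dy

Distribute the wedge, using dx_i ∧ dx_j = -dx_j ∧ dx_i and dx_i ∧ dx_i = 0. For each pair (i, j) with i < j, the coefficient of dx_i ∧ dx_j in alpha ∧ beta is (alpha_i * beta_j - alpha_j * beta_i). Collecting: alpha ∧ beta = (-6*x + 4*y) dx ∧ dy.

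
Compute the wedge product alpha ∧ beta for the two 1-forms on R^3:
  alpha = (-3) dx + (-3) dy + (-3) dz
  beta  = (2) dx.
alpha ∧ beta = (6) dx ∧ dy + (6) dx ∧ dz

Distribute the wedge, using dx_i ∧ dx_j = -dx_j ∧ dx_i and dx_i ∧ dx_i = 0. For each pair (i, j) with i < j, the coefficient of dx_i ∧ dx_j in alpha ∧ beta is (alpha_i * beta_j - alpha_j * beta_i). Collecting: alpha ∧ beta = (6) dx ∧ dy + (6) dx ∧ dz.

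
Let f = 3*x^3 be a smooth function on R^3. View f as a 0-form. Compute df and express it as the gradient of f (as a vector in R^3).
df = (9*x^2) dx + (0) dy + (0) dz; grad f = (9*x^2, 0, 0)

For a 0-form f, d f = (∂f/∂x) dx + (∂f/∂y) dy + (∂f/∂z) dz. The components of the vector representation are exactly the entries of grad f in Cartesian coordinates:
  ∂f/∂x = 9*x^2
  ∂f/∂y = 0
  ∂f/∂z = 0.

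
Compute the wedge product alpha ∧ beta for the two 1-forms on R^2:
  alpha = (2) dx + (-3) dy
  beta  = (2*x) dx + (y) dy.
alpha ∧ beta = (6*x + 2*y) dx ∧ dy

Distribute the wedge, using dx_i ∧ dx_j = -dx_j ∧ dx_i and dx_i ∧ dx_i = 0. For each pair (i, j) with i < j, the coefficient of dx_i ∧ dx_j in alpha ∧ beta is (alpha_i * beta_j - alpha_j * beta_i). Collecting: alpha ∧ beta = (6*x + 2*y) dx ∧ dy.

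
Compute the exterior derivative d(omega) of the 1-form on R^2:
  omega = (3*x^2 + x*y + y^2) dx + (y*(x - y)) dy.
d(omega) = (-x - y) dx ∧ dy

For a 1-form omega = sum_i f_i dx_i, the exterior derivative is
  d(omega) = sum_{i < j} (∂f_j/∂x_i - ∂f_i/∂x_j) dx_i ∧ dx_j.
  coefficient of dx ∧ dy: ∂f_2/∂x - ∂f_1/∂y = ∂(y*(x - y))/∂x - ∂(3*x^2 + x*y + y^2)/∂y = -x - y
Assembling: d(omega) = (-x - y) dx ∧ dy.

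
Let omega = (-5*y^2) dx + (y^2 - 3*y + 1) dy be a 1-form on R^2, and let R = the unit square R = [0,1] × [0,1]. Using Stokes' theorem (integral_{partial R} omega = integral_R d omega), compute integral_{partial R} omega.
integral_(partial R) omega = 5

Stokes: integral_partial_R omega = integral_R d omega with d omega = (∂Q/∂x - ∂P/∂y) dx ∧ dy.
  ∂Q/∂x = 0
  ∂P/∂y = -10*y
  integrand = ∂Q/∂x - ∂P/∂y = 10*y.
Integrating over R: integral_0^1 integral_0^1 (10*y) dx dy = 5.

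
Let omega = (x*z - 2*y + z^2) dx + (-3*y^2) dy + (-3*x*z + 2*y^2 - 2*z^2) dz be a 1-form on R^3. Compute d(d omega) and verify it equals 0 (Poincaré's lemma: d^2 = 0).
d(d omega) = 0

Step 1: d omega = sum_{i<j} (∂f_j/∂x_i - ∂f_i/∂x_j) dx_i ∧ dx_j:
  coeff of dx ∧ dy: 2
  coeff of dx ∧ dz: -x - 5*z
  coeff of dy ∧ dz: 4*y
Step 2: Apply d again to each 2-form coefficient. The only possible 3-form in R^3 is dx ∧ dy ∧ dz, with coefficient
  ∂(coeff of dy∧dz)/∂x - ∂(coeff of dx∧dz)/∂y + ∂(coeff of dx∧dy)/∂z
  = ∂/∂x (4*y) - ∂/∂y (-x - 5*z) + ∂/∂z (2).
Each of these terms simplifies to sums of mixed partials that cancel in pairs. The result is 0 (by equality of mixed partials for smooth functions — Schwarz / Clairaut).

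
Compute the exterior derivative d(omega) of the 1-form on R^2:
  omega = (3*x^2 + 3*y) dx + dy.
d(omega) = (-3) dx ∧ dy

For a 1-form omega = sum_i f_i dx_i, the exterior derivative is
  d(omega) = sum_{i < j} (∂f_j/∂x_i - ∂f_i/∂x_j) dx_i ∧ dx_j.
  coefficient of dx ∧ dy: ∂f_2/∂x - ∂f_1/∂y = ∂(1)/∂x - ∂(3*x^2 + 3*y)/∂y = -3
Assembling: d(omega) = (-3) dx ∧ dy.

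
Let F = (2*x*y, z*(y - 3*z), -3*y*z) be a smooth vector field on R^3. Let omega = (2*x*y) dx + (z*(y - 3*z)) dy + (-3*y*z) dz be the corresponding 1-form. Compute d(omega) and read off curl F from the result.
d(omega) = (-y + 3*z) dy ∧ dz + (0) dz ∧ dx + (-2*x) dx ∧ dy; curl F = (-y + 3*z, 0, -2*x)

d omega = sum_{i<j} (∂f_j/∂x_i - ∂f_i/∂x_j) dx_i ∧ dx_j. Under the identification (dy ∧ dz, dz ∧ dx, dx ∧ dy) ↔ (e_x, e_y, e_z), the coefficients are exactly the components of curl F. Compute:
  ∂R/∂y - ∂Q/∂z = (-3*z) - (y - 6*z) = -y + 3*z
  ∂P/∂z - ∂R/∂x = (0) - (0) = 0
  ∂Q/∂x - ∂P/∂y = (0) - (2*x) = -2*x.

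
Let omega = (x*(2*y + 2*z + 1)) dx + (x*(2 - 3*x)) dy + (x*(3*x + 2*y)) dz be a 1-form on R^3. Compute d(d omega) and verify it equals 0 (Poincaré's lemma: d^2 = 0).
d(d omega) = 0

Step 1: d omega = sum_{i<j} (∂f_j/∂x_i - ∂f_i/∂x_j) dx_i ∧ dx_j:
  coeff of dx ∧ dy: 2 - 8*x
  coeff of dx ∧ dz: 4*x + 2*y
  coeff of dy ∧ dz: 2*x
Step 2: Apply d again to each 2-form coefficient. The only possible 3-form in R^3 is dx ∧ dy ∧ dz, with coefficient
  ∂(coeff of dy∧dz)/∂x - ∂(coeff of dx∧dz)/∂y + ∂(coeff of dx∧dy)/∂z
  = ∂/∂x (2*x) - ∂/∂y (4*x + 2*y) + ∂/∂z (2 - 8*x).
Each of these terms simplifies to sums of mixed partials that cancel in pairs. The result is 0 (by equality of mixed partials for smooth functions — Schwarz / Clairaut).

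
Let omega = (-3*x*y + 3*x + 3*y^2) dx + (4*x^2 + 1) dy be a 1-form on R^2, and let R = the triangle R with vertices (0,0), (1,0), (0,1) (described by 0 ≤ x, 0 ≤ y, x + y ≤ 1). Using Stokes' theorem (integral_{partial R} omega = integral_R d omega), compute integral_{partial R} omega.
integral_(partial R) omega = 5/6

Stokes: integral_partial_R omega = integral_R d omega with d omega = (∂Q/∂x - ∂P/∂y) dx ∧ dy.
  ∂Q/∂x = 8*x
  ∂P/∂y = -3*x + 6*y
  integrand = ∂Q/∂x - ∂P/∂y = 11*x - 6*y.
Integrating over R: integral_0^1 integral_0^{1-x} (11*x - 6*y) dy dx = 5/6.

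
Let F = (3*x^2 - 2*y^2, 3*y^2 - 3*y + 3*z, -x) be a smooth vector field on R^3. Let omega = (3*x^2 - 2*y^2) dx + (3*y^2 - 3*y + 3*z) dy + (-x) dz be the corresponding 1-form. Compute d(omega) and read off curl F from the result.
d(omega) = (-3) dy ∧ dz + (1) dz ∧ dx + (4*y) dx ∧ dy; curl F = (-3, 1, 4*y)

d omega = sum_{i<j} (∂f_j/∂x_i - ∂f_i/∂x_j) dx_i ∧ dx_j. Under the identification (dy ∧ dz, dz ∧ dx, dx ∧ dy) ↔ (e_x, e_y, e_z), the coefficients are exactly the components of curl F. Compute:
  ∂R/∂y - ∂Q/∂z = (0) - (3) = -3
  ∂P/∂z - ∂R/∂x = (0) - (-1) = 1
  ∂Q/∂x - ∂P/∂y = (0) - (-4*y) = 4*y.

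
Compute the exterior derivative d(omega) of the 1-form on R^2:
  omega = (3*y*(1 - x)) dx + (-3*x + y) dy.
d(omega) = (3*x - 6) dx ∧ dy

For a 1-form omega = sum_i f_i dx_i, the exterior derivative is
  d(omega) = sum_{i < j} (∂f_j/∂x_i - ∂f_i/∂x_j) dx_i ∧ dx_j.
  coefficient of dx ∧ dy: ∂f_2/∂x - ∂f_1/∂y = ∂(-3*x + y)/∂x - ∂(3*y*(1 - x))/∂y = 3*x - 6
Assembling: d(omega) = (3*x - 6) dx ∧ dy.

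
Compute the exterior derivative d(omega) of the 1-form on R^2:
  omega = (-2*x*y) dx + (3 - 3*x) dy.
d(omega) = (2*x - 3) dx ∧ dy

For a 1-form omega = sum_i f_i dx_i, the exterior derivative is
  d(omega) = sum_{i < j} (∂f_j/∂x_i - ∂f_i/∂x_j) dx_i ∧ dx_j.
  coefficient of dx ∧ dy: ∂f_2/∂x - ∂f_1/∂y = ∂(3 - 3*x)/∂x - ∂(-2*x*y)/∂y = 2*x - 3
Assembling: d(omega) = (2*x - 3) dx ∧ dy.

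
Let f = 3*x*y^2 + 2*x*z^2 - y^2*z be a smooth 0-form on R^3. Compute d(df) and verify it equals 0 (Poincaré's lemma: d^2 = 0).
d(df) = 0

Step 1: df = sum_i (∂f/∂x_i) dx_i = (3*y^2 + 2*z^2) dx + (2*y*(3*x - z)) dy + (4*x*z - y^2) dz.
Step 2: Apply d again. Using the 1-form formula, the coefficient of dx ∧ dy in d(df) is ∂^2 f/∂x ∂y - ∂^2 f/∂y ∂x = (6*y) - (6*y) = 0 (equality of mixed partials for smooth f).
Similarly for dx ∧ dz and dy ∧ dz — all coefficients vanish. So d(df) = 0.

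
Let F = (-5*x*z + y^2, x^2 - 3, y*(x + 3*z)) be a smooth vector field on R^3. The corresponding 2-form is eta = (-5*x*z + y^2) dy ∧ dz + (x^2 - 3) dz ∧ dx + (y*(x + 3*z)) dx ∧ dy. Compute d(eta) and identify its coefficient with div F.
d(eta) = (3*y - 5*z) dx ∧ dy ∧ dz; div F = 3*y - 5*z

For a 2-form in R^3 of the form above, applying d gives a 3-form with coefficient ∂P/∂x + ∂Q/∂y + ∂R/∂z:
  ∂P/∂x = -5*z
  ∂Q/∂y = 0
  ∂R/∂z = 3*y
Sum = 3*y - 5*z, which is exactly div F.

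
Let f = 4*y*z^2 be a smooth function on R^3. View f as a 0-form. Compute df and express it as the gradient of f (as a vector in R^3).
df = (0) dx + (4*z^2) dy + (8*y*z) dz; grad f = (0, 4*z^2, 8*y*z)

For a 0-form f, d f = (∂f/∂x) dx + (∂f/∂y) dy + (∂f/∂z) dz. The components of the vector representation are exactly the entries of grad f in Cartesian coordinates:
  ∂f/∂x = 0
  ∂f/∂y = 4*z^2
  ∂f/∂z = 8*y*z.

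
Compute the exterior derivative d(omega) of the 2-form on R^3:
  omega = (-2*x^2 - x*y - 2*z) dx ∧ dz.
d(omega) = (x) dx ∧ dy ∧ dz

For a 2-form omega = sum_{i<j} g_{ij} dx_i ∧ dx_j, the exterior derivative is
  d(omega) = sum_{i<j} d(g_{ij}) ∧ dx_i ∧ dx_j = sum_{i<j, k} (∂g_{ij}/∂x_k) dx_k ∧ dx_i ∧ dx_j.
Expand each term, using dx_k ∧ dx_i ∧ dx_j = sgn(permutation) dx_{(a)} ∧ dx_{(b)} ∧ dx_{(c)} with (a < b < c) sorted:
  d(-2*x^2 - x*y - 2*z) includes (∂/∂y)(-2*x^2 - x*y - 2*z) dy = (-x) dy, which multiplied by dx ∧ dz gives (x) dx ∧ dy ∧ dz
Collecting like 3-forms: d(omega) = (x) dx ∧ dy ∧ dz.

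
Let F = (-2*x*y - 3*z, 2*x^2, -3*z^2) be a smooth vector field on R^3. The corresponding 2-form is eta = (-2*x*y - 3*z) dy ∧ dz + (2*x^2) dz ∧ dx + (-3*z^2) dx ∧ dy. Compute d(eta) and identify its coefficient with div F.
d(eta) = (-2*y - 6*z) dx ∧ dy ∧ dz; div F = -2*y - 6*z

For a 2-form in R^3 of the form above, applying d gives a 3-form with coefficient ∂P/∂x + ∂Q/∂y + ∂R/∂z:
  ∂P/∂x = -2*y
  ∂Q/∂y = 0
  ∂R/∂z = -6*z
Sum = -2*y - 6*z, which is exactly div F.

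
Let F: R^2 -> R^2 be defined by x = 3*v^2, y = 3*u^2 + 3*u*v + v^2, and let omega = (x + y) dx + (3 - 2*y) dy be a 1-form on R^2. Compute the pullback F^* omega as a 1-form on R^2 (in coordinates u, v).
F^* omega = (-36*u^3 - 54*u^2*v - 30*u*v^2 + 18*u - 6*v^3 + 9*v) du + (-18*u^3 - 12*u^2*v + 9*u + 20*v^3 + 6*v) dv

Using F^*(f dg) = (f ∘ F) d(g ∘ F), substitute each coordinate x_i by F_i(u, v) in f_i, and replace dx_i by d F_i = (∂F_i/∂u) du + (∂F_i/∂v) dv.
  For the x component: f_1(F) = 3*u^2 + 3*u*v + 4*v^2; d F_1 = (0) du + (6*v) dv
  For the y component: f_2(F) = -6*u^2 - 6*u*v - 2*v^2 + 3; d F_2 = (6*u + 3*v) du + (3*u + 2*v) dv
Combining and collecting du, dv coefficients:
  coeff of du: -36*u^3 - 54*u^2*v - 30*u*v^2 + 18*u - 6*v^3 + 9*v
  coeff of dv: -18*u^3 - 12*u^2*v + 9*u + 20*v^3 + 6*v
F^* omega = (-36*u^3 - 54*u^2*v - 30*u*v^2 + 18*u - 6*v^3 + 9*v) du + (-18*u^3 - 12*u^2*v + 9*u + 20*v^3 + 6*v) dv.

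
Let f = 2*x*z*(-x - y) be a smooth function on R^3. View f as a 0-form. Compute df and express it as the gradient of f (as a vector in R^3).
df = (2*z*(-2*x - y)) dx + (-2*x*z) dy + (2*x*(-x - y)) dz; grad f = (2*z*(-2*x - y), -2*x*z, 2*x*(-x - y))

For a 0-form f, d f = (∂f/∂x) dx + (∂f/∂y) dy + (∂f/∂z) dz. The components of the vector representation are exactly the entries of grad f in Cartesian coordinates:
  ∂f/∂x = 2*z*(-2*x - y)
  ∂f/∂y = -2*x*z
  ∂f/∂z = 2*x*(-x - y).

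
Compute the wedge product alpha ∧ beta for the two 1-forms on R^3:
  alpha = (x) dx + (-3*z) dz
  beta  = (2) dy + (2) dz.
alpha ∧ beta = (2*x) dx ∧ dy + (2*x) dx ∧ dz + (6*z) dy ∧ dz

Distribute the wedge, using dx_i ∧ dx_j = -dx_j ∧ dx_i and dx_i ∧ dx_i = 0. For each pair (i, j) with i < j, the coefficient of dx_i ∧ dx_j in alpha ∧ beta is (alpha_i * beta_j - alpha_j * beta_i). Collecting: alpha ∧ beta = (2*x) dx ∧ dy + (2*x) dx ∧ dz + (6*z) dy ∧ dz.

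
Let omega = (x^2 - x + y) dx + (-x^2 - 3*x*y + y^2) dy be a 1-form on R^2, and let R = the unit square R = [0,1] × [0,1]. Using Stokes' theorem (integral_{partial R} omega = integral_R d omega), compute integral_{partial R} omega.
integral_(partial R) omega = -7/2

Stokes: integral_partial_R omega = integral_R d omega with d omega = (∂Q/∂x - ∂P/∂y) dx ∧ dy.
  ∂Q/∂x = -2*x - 3*y
  ∂P/∂y = 1
  integrand = ∂Q/∂x - ∂P/∂y = -2*x - 3*y - 1.
Integrating over R: integral_0^1 integral_0^1 (-2*x - 3*y - 1) dx dy = -7/2.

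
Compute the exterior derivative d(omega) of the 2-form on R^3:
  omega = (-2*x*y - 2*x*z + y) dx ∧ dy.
d(omega) = (-2*x) dx ∧ dy ∧ dz

For a 2-form omega = sum_{i<j} g_{ij} dx_i ∧ dx_j, the exterior derivative is
  d(omega) = sum_{i<j} d(g_{ij}) ∧ dx_i ∧ dx_j = sum_{i<j, k} (∂g_{ij}/∂x_k) dx_k ∧ dx_i ∧ dx_j.
Expand each term, using dx_k ∧ dx_i ∧ dx_j = sgn(permutation) dx_{(a)} ∧ dx_{(b)} ∧ dx_{(c)} with (a < b < c) sorted:
  d(-2*x*y - 2*x*z + y) includes (∂/∂z)(-2*x*y - 2*x*z + y) dz = (-2*x) dz, which multiplied by dx ∧ dy gives (-2*x) dx ∧ dy ∧ dz
Collecting like 3-forms: d(omega) = (-2*x) dx ∧ dy ∧ dz.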